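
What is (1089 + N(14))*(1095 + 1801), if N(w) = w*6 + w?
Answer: 3437552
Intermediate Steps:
N(w) = 7*w (N(w) = 6*w + w = 7*w)
(1089 + N(14))*(1095 + 1801) = (1089 + 7*14)*(1095 + 1801) = (1089 + 98)*2896 = 1187*2896 = 3437552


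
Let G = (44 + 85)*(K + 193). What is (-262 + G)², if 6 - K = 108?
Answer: 131721529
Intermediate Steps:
K = -102 (K = 6 - 1*108 = 6 - 108 = -102)
G = 11739 (G = (44 + 85)*(-102 + 193) = 129*91 = 11739)
(-262 + G)² = (-262 + 11739)² = 11477² = 131721529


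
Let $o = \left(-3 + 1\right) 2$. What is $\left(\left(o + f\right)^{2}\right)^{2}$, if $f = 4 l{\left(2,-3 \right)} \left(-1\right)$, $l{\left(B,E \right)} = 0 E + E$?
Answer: $4096$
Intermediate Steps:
$l{\left(B,E \right)} = E$ ($l{\left(B,E \right)} = 0 + E = E$)
$o = -4$ ($o = \left(-2\right) 2 = -4$)
$f = 12$ ($f = 4 \left(-3\right) \left(-1\right) = \left(-12\right) \left(-1\right) = 12$)
$\left(\left(o + f\right)^{2}\right)^{2} = \left(\left(-4 + 12\right)^{2}\right)^{2} = \left(8^{2}\right)^{2} = 64^{2} = 4096$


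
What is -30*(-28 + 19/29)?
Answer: 23790/29 ≈ 820.34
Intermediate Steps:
-30*(-28 + 19/29) = -30*(-793/29) = 23790/29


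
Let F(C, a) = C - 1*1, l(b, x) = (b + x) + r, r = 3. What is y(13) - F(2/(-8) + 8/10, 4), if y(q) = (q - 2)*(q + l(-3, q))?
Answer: 5729/20 ≈ 286.45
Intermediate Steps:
l(b, x) = 3 + b + x (l(b, x) = (b + x) + 3 = 3 + b + x)
y(q) = 2*q*(-2 + q) (y(q) = (q - 2)*(q + (3 - 3 + q)) = (-2 + q)*(q + q) = (-2 + q)*(2*q) = 2*q*(-2 + q))
F(C, a) = -1 + C (F(C, a) = C - 1 = -1 + C)
y(13) - F(2/(-8) + 8/10, 4) = 2*13*(-2 + 13) - (-1 + (2/(-8) + 8/10)) = 2*13*11 - (-1 + (2*(-1/8) + 8*(1/10))) = 286 - (-1 + (-1/4 + 4/5)) = 286 - (-1 + 11/20) = 286 - 1*(-9/20) = 286 + 9/20 = 5729/20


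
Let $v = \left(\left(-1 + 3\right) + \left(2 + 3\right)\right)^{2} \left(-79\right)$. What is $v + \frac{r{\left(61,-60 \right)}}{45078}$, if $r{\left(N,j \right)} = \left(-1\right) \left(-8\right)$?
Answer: $- \frac{87248465}{22539} \approx -3871.0$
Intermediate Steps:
$r{\left(N,j \right)} = 8$
$v = -3871$ ($v = \left(2 + 5\right)^{2} \left(-79\right) = 7^{2} \left(-79\right) = 49 \left(-79\right) = -3871$)
$v + \frac{r{\left(61,-60 \right)}}{45078} = -3871 + \frac{8}{45078} = -3871 + 8 \cdot \frac{1}{45078} = -3871 + \frac{4}{22539} = - \frac{87248465}{22539}$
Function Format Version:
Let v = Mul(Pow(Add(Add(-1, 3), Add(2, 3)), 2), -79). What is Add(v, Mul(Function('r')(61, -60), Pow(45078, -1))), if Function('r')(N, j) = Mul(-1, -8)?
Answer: Rational(-87248465, 22539) ≈ -3871.0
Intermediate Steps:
Function('r')(N, j) = 8
v = -3871 (v = Mul(Pow(Add(2, 5), 2), -79) = Mul(Pow(7, 2), -79) = Mul(49, -79) = -3871)
Add(v, Mul(Function('r')(61, -60), Pow(45078, -1))) = Add(-3871, Mul(8, Pow(45078, -1))) = Add(-3871, Mul(8, Rational(1, 45078))) = Add(-3871, Rational(4, 22539)) = Rational(-87248465, 22539)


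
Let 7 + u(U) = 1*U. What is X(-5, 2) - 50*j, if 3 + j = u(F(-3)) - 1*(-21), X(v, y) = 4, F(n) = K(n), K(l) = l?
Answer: -396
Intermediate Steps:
F(n) = n
u(U) = -7 + U (u(U) = -7 + 1*U = -7 + U)
j = 8 (j = -3 + ((-7 - 3) - 1*(-21)) = -3 + (-10 + 21) = -3 + 11 = 8)
X(-5, 2) - 50*j = 4 - 50*8 = 4 - 400 = -396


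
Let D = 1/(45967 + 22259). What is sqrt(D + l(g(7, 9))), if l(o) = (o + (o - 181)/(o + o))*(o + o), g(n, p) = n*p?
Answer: sqrt(36400435002546)/68226 ≈ 88.431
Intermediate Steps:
l(o) = 2*o*(o + (-181 + o)/(2*o)) (l(o) = (o + (-181 + o)/((2*o)))*(2*o) = (o + (-181 + o)*(1/(2*o)))*(2*o) = (o + (-181 + o)/(2*o))*(2*o) = 2*o*(o + (-181 + o)/(2*o)))
D = 1/68226 ≈ 1.4657e-5
sqrt(D + l(g(7, 9))) = sqrt(1/68226 + (-181 + 7*9 + 2*(7*9)**2)) = sqrt(1/68226 + (-181 + 63 + 2*63**2)) = sqrt(1/68226 + (-181 + 63 + 2*3969)) = sqrt(1/68226 + (-181 + 63 + 7938)) = sqrt(1/68226 + 7820) = sqrt(533527321/68226) = sqrt(36400435002546)/68226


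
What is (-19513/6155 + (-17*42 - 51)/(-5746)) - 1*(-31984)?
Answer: 66532875341/2080390 ≈ 31981.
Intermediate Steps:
(-19513/6155 + (-17*42 - 51)/(-5746)) - 1*(-31984) = (-19513*1/6155 + (-714 - 51)*(-1/5746)) + 31984 = (-19513/6155 - 765*(-1/5746)) + 31984 = (-19513/6155 + 45/338) + 31984 = -6318419/2080390 + 31984 = 66532875341/2080390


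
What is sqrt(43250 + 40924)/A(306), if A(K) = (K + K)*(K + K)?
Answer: sqrt(84174)/374544 ≈ 0.00077462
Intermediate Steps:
A(K) = 4*K**2 (A(K) = (2*K)*(2*K) = 4*K**2)
sqrt(43250 + 40924)/A(306) = sqrt(43250 + 40924)/((4*306**2)) = sqrt(84174)/((4*93636)) = sqrt(84174)/374544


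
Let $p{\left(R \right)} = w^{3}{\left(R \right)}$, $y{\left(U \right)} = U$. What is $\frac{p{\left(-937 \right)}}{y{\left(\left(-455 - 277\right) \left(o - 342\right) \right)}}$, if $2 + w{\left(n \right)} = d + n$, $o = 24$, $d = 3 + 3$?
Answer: $- \frac{90240693}{25864} \approx -3489.0$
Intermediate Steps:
$d = 6$
$w{\left(n \right)} = 4 + n$ ($w{\left(n \right)} = -2 + \left(6 + n\right) = 4 + n$)
$p{\left(R \right)} = \left(4 + R\right)^{3}$
$\frac{p{\left(-937 \right)}}{y{\left(\left(-455 - 277\right) \left(o - 342\right) \right)}} = \frac{\left(4 - 937\right)^{3}}{\left(-455 - 277\right) \left(24 - 342\right)} = \frac{\left(-933\right)^{3}}{\left(-732\right) \left(-318\right)} = - \frac{812166237}{232776} = \left(-812166237\right) \frac{1}{232776} = - \frac{90240693}{25864}$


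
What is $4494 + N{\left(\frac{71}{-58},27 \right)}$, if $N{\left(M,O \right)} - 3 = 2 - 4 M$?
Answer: $\frac{130613}{29} \approx 4503.9$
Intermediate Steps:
$N{\left(M,O \right)} = 5 - 4 M$ ($N{\left(M,O \right)} = 3 - \left(-2 + 4 M\right) = 5 - 4 M$)
$4494 + N{\left(\frac{71}{-58},27 \right)} = 4494 + \left(5 - 4 \frac{71}{-58}\right) = 4494 + \left(5 - 4 \cdot 71 \left(- \frac{1}{58}\right)\right) = 4494 + \left(5 - - \frac{142}{29}\right) = 4494 + \left(5 + \frac{142}{29}\right) = 4494 + \frac{287}{29} = \frac{130613}{29}$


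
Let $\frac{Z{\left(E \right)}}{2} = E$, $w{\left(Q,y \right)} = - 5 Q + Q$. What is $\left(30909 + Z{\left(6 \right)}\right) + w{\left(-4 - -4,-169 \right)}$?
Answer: $30921$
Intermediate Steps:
$w{\left(Q,y \right)} = - 4 Q$
$Z{\left(E \right)} = 2 E$
$\left(30909 + Z{\left(6 \right)}\right) + w{\left(-4 - -4,-169 \right)} = \left(30909 + 2 \cdot 6\right) - 4 \left(-4 - -4\right) = \left(30909 + 12\right) - 4 \left(-4 + 4\right) = 30921 - 0 = 30921 + 0 = 30921$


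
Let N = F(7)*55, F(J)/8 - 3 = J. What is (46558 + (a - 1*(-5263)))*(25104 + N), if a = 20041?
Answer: 2120216448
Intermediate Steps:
F(J) = 24 + 8*J
N = 4400 (N = (24 + 8*7)*55 = (24 + 56)*55 = 80*55 = 4400)
(46558 + (a - 1*(-5263)))*(25104 + N) = (46558 + (20041 - 1*(-5263)))*(25104 + 4400) = (46558 + (20041 + 5263))*29504 = (46558 + 25304)*29504 = 71862*29504 = 2120216448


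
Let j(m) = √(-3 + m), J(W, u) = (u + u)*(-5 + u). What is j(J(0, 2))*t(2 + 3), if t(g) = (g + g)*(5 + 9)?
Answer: 140*I*√15 ≈ 542.22*I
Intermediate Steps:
J(W, u) = 2*u*(-5 + u) (J(W, u) = (2*u)*(-5 + u) = 2*u*(-5 + u))
t(g) = 28*g (t(g) = (2*g)*14 = 28*g)
j(J(0, 2))*t(2 + 3) = √(-3 + 2*2*(-5 + 2))*(28*(2 + 3)) = √(-3 + 2*2*(-3))*(28*5) = √(-3 - 12)*140 = √(-15)*140 = (I*√15)*140 = 140*I*√15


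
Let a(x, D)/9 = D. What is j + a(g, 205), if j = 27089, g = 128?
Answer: 28934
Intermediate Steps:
a(x, D) = 9*D
j + a(g, 205) = 27089 + 9*205 = 27089 + 1845 = 28934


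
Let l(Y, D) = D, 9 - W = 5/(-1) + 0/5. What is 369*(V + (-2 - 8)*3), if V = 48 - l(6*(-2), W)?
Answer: 1476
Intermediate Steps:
W = 14 (W = 9 - (5/(-1) + 0/5) = 9 - (5*(-1) + 0*(⅕)) = 9 - (-5 + 0) = 9 - 1*(-5) = 9 + 5 = 14)
V = 34 (V = 48 - 1*14 = 48 - 14 = 34)
369*(V + (-2 - 8)*3) = 369*(34 + (-2 - 8)*3) = 369*(34 - 10*3) = 369*(34 - 30) = 369*4 = 1476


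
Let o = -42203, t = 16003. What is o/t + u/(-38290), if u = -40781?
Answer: -963334527/612754870 ≈ -1.5721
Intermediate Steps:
o/t + u/(-38290) = -42203/16003 - 40781/(-38290) = -42203*1/16003 - 40781*(-1/38290) = -42203/16003 + 40781/38290 = -963334527/612754870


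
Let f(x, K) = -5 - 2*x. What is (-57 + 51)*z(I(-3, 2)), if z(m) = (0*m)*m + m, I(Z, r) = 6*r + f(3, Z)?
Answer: -6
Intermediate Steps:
I(Z, r) = -11 + 6*r (I(Z, r) = 6*r + (-5 - 2*3) = 6*r + (-5 - 6) = 6*r - 11 = -11 + 6*r)
z(m) = m (z(m) = 0*m + m = 0 + m = m)
(-57 + 51)*z(I(-3, 2)) = (-57 + 51)*(-11 + 6*2) = -6*(-11 + 12) = -6*1 = -6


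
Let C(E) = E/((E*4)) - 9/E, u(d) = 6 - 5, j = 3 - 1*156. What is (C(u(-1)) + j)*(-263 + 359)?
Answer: -15528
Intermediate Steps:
j = -153 (j = 3 - 156 = -153)
u(d) = 1
C(E) = ¼ - 9/E (C(E) = E/((4*E)) - 9/E = E*(1/(4*E)) - 9/E = ¼ - 9/E)
(C(u(-1)) + j)*(-263 + 359) = ((¼)*(-36 + 1)/1 - 153)*(-263 + 359) = ((¼)*1*(-35) - 153)*96 = (-35/4 - 153)*96 = -647/4*96 = -15528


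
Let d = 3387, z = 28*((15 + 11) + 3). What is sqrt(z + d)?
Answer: sqrt(4199) ≈ 64.800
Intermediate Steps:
z = 812 (z = 28*(26 + 3) = 28*29 = 812)
sqrt(z + d) = sqrt(812 + 3387) = sqrt(4199)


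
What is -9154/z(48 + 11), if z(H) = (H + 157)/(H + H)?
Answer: -270043/54 ≈ -5000.8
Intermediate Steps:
z(H) = (157 + H)/(2*H) (z(H) = (157 + H)/((2*H)) = (157 + H)*(1/(2*H)) = (157 + H)/(2*H))
-9154/z(48 + 11) = -9154*2*(48 + 11)/(157 + (48 + 11)) = -9154*118/(157 + 59) = -9154/((½)*(1/59)*216) = -9154/108/59 = -9154*59/108 = -270043/54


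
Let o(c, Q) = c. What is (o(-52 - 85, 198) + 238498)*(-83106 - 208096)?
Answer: -69411199922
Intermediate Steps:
(o(-52 - 85, 198) + 238498)*(-83106 - 208096) = ((-52 - 85) + 238498)*(-83106 - 208096) = (-137 + 238498)*(-291202) = 238361*(-291202) = -69411199922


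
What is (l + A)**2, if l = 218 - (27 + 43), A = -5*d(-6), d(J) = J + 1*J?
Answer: 43264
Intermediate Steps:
d(J) = 2*J (d(J) = J + J = 2*J)
A = 60 (A = -10*(-6) = -5*(-12) = 60)
l = 148 (l = 218 - 1*70 = 218 - 70 = 148)
(l + A)**2 = (148 + 60)**2 = 208**2 = 43264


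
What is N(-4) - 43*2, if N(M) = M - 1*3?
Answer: -93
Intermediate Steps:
N(M) = -3 + M (N(M) = M - 3 = -3 + M)
N(-4) - 43*2 = (-3 - 4) - 43*2 = -7 - 86 = -93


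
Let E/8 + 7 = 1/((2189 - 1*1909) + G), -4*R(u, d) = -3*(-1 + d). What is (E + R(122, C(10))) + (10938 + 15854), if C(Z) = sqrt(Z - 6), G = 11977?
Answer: 1310849411/49028 ≈ 26737.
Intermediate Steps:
C(Z) = sqrt(-6 + Z)
R(u, d) = -3/4 + 3*d/4 (R(u, d) = -(-3)*(-1 + d)/4 = -(3 - 3*d)/4 = -3/4 + 3*d/4)
E = -686384/12257 (E = -56 + 8/((2189 - 1*1909) + 11977) = -56 + 8/((2189 - 1909) + 11977) = -56 + 8/(280 + 11977) = -56 + 8/12257 = -686384/12257 ≈ -55.999)
(E + R(122, C(10))) + (10938 + 15854) = (-686384/12257 + (-3/4 + 3*sqrt(-6 + 10)/4)) + (10938 + 15854) = (-686384/12257 + (-3/4 + 3*sqrt(4)/4)) + 26792 = (-686384/12257 + (-3/4 + (3/4)*2)) + 26792 = (-686384/12257 + (-3/4 + 3/2)) + 26792 = (-686384/12257 + 3/4) + 26792 = -2708765/49028 + 26792 = 1310849411/49028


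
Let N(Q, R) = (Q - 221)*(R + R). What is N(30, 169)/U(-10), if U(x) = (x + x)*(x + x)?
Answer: -32279/200 ≈ -161.40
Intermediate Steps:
N(Q, R) = 2*R*(-221 + Q) (N(Q, R) = (-221 + Q)*(2*R) = 2*R*(-221 + Q))
U(x) = 4*x² (U(x) = (2*x)*(2*x) = 4*x²)
N(30, 169)/U(-10) = (2*169*(-221 + 30))/((4*(-10)²)) = (2*169*(-191))/((4*100)) = -64558/400 = -64558*1/400 = -32279/200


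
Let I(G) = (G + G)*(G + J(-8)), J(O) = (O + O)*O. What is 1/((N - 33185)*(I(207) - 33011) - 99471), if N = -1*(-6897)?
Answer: -1/2778189023 ≈ -3.5995e-10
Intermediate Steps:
J(O) = 2*O² (J(O) = (2*O)*O = 2*O²)
I(G) = 2*G*(128 + G) (I(G) = (G + G)*(G + 2*(-8)²) = (2*G)*(G + 2*64) = (2*G)*(G + 128) = (2*G)*(128 + G) = 2*G*(128 + G))
N = 6897
1/((N - 33185)*(I(207) - 33011) - 99471) = 1/((6897 - 33185)*(2*207*(128 + 207) - 33011) - 99471) = 1/(-26288*(2*207*335 - 33011) - 99471) = 1/(-26288*(138690 - 33011) - 99471) = 1/(-26288*105679 - 99471) = 1/(-2778089552 - 99471) = 1/(-2778189023) = -1/2778189023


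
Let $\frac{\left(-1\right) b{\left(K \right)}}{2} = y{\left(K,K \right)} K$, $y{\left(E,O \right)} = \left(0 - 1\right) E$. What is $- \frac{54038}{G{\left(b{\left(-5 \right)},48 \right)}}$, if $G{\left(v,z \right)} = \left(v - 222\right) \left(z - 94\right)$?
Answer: $- \frac{27019}{3956} \approx -6.8299$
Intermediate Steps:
$y{\left(E,O \right)} = - E$
$b{\left(K \right)} = 2 K^{2}$ ($b{\left(K \right)} = - 2 - K K = - 2 \left(- K^{2}\right) = 2 K^{2}$)
$G{\left(v,z \right)} = \left(-222 + v\right) \left(-94 + z\right)$
$- \frac{54038}{G{\left(b{\left(-5 \right)},48 \right)}} = - \frac{54038}{20868 - 10656 - 94 \cdot 2 \left(-5\right)^{2} + 2 \left(-5\right)^{2} \cdot 48} = - \frac{54038}{20868 - 10656 - 94 \cdot 2 \cdot 25 + 2 \cdot 25 \cdot 48} = - \frac{54038}{20868 - 10656 - 4700 + 50 \cdot 48} = - \frac{54038}{20868 - 10656 - 4700 + 2400} = - \frac{54038}{7912} = \left(-54038\right) \frac{1}{7912} = - \frac{27019}{3956}$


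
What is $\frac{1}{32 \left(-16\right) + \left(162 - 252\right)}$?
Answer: $- \frac{1}{602} \approx -0.0016611$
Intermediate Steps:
$\frac{1}{32 \left(-16\right) + \left(162 - 252\right)} = \frac{1}{-512 + \left(162 - 252\right)} = \frac{1}{-512 - 90} = \frac{1}{-602} = - \frac{1}{602}$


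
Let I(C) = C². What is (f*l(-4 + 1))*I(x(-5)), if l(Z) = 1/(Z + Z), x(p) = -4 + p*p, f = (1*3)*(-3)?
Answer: 1323/2 ≈ 661.50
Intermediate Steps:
f = -9 (f = 3*(-3) = -9)
x(p) = -4 + p²
l(Z) = 1/(2*Z)
(f*l(-4 + 1))*I(x(-5)) = (-9/(2*(-4 + 1)))*(-4 + (-5)²)² = (-9/(2*(-3)))*(-4 + 25)² = -9*(-1)/(2*3)*21² = -9*(-⅙)*441 = (3/2)*441 = 1323/2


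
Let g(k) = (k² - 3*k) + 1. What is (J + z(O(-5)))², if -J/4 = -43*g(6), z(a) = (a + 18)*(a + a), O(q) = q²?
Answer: 29354724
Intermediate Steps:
g(k) = 1 + k² - 3*k
z(a) = 2*a*(18 + a) (z(a) = (18 + a)*(2*a) = 2*a*(18 + a))
J = 3268 (J = -(-172)*(1 + 6² - 3*6) = -(-172)*(1 + 36 - 18) = -(-172)*19 = -4*(-817) = 3268)
(J + z(O(-5)))² = (3268 + 2*(-5)²*(18 + (-5)²))² = (3268 + 2*25*(18 + 25))² = (3268 + 2*25*43)² = (3268 + 2150)² = 5418² = 29354724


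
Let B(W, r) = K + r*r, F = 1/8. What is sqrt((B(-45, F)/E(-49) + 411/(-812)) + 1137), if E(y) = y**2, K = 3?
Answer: sqrt(146870879929)/11368 ≈ 33.712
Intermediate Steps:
F = 1/8 ≈ 0.12500
B(W, r) = 3 + r**2 (B(W, r) = 3 + r*r = 3 + r**2)
sqrt((B(-45, F)/E(-49) + 411/(-812)) + 1137) = sqrt(((3 + (1/8)**2)/((-49)**2) + 411/(-812)) + 1137) = sqrt(((3 + 1/64)/2401 + 411*(-1/812)) + 1137) = sqrt(((193/64)*(1/2401) - 411/812) + 1137) = sqrt((193/153664 - 411/812) + 1137) = sqrt(-2249971/4456256 + 1137) = sqrt(5064513101/4456256) = sqrt(146870879929)/11368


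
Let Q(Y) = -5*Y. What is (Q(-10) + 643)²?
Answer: 480249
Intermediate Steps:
(Q(-10) + 643)² = (-5*(-10) + 643)² = (50 + 643)² = 693² = 480249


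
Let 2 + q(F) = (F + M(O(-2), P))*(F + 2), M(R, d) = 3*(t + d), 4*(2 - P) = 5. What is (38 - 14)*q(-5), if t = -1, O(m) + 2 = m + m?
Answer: 366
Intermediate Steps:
P = ¾ (P = 2 - ¼*5 = 2 - 5/4 = ¾ ≈ 0.75000)
O(m) = -2 + 2*m (O(m) = -2 + (m + m) = -2 + 2*m)
M(R, d) = -3 + 3*d (M(R, d) = 3*(-1 + d) = -3 + 3*d)
q(F) = -2 + (2 + F)*(-¾ + F) (q(F) = -2 + (F + (-3 + 3*(¾)))*(F + 2) = -2 + (F + (-3 + 9/4))*(2 + F) = -2 + (F - ¾)*(2 + F) = -2 + (-¾ + F)*(2 + F) = -2 + (2 + F)*(-¾ + F))
(38 - 14)*q(-5) = (38 - 14)*(-7/2 + (-5)² + (5/4)*(-5)) = 24*(-7/2 + 25 - 25/4) = 24*(61/4) = 366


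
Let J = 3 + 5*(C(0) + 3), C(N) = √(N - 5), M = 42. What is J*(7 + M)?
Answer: 882 + 245*I*√5 ≈ 882.0 + 547.84*I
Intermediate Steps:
C(N) = √(-5 + N)
J = 18 + 5*I*√5 (J = 3 + 5*(√(-5 + 0) + 3) = 3 + 5*(√(-5) + 3) = 3 + 5*(I*√5 + 3) = 3 + 5*(3 + I*√5) = 3 + (15 + 5*I*√5) = 18 + 5*I*√5 ≈ 18.0 + 11.18*I)
J*(7 + M) = (18 + 5*I*√5)*(7 + 42) = (18 + 5*I*√5)*49 = 882 + 245*I*√5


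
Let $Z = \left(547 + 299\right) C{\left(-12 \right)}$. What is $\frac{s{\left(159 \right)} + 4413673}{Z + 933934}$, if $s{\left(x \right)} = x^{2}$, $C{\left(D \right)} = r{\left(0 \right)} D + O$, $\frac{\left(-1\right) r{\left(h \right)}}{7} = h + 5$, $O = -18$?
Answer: $\frac{170729}{49001} \approx 3.4842$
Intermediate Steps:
$r{\left(h \right)} = -35 - 7 h$ ($r{\left(h \right)} = - 7 \left(h + 5\right) = - 7 \left(5 + h\right) = -35 - 7 h$)
$C{\left(D \right)} = -18 - 35 D$ ($C{\left(D \right)} = \left(-35 - 0\right) D - 18 = \left(-35 + 0\right) D - 18 = - 35 D - 18 = -18 - 35 D$)
$Z = 340092$ ($Z = \left(547 + 299\right) \left(-18 - -420\right) = 846 \left(-18 + 420\right) = 846 \cdot 402 = 340092$)
$\frac{s{\left(159 \right)} + 4413673}{Z + 933934} = \frac{159^{2} + 4413673}{340092 + 933934} = \frac{25281 + 4413673}{1274026} = 4438954 \cdot \frac{1}{1274026} = \frac{170729}{49001}$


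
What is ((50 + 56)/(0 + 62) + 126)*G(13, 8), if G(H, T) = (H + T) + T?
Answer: 114811/31 ≈ 3703.6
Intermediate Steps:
G(H, T) = H + 2*T
((50 + 56)/(0 + 62) + 126)*G(13, 8) = ((50 + 56)/(0 + 62) + 126)*(13 + 2*8) = (106/62 + 126)*(13 + 16) = (106*(1/62) + 126)*29 = (53/31 + 126)*29 = (3959/31)*29 = 114811/31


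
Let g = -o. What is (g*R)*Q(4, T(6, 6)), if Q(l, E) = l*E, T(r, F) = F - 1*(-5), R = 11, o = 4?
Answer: -1936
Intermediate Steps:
T(r, F) = 5 + F (T(r, F) = F + 5 = 5 + F)
g = -4 (g = -1*4 = -4)
Q(l, E) = E*l
(g*R)*Q(4, T(6, 6)) = (-4*11)*((5 + 6)*4) = -484*4 = -44*44 = -1936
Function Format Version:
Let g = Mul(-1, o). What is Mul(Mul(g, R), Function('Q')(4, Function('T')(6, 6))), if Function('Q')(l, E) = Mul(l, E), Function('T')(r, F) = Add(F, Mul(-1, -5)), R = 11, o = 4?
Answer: -1936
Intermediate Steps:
Function('T')(r, F) = Add(5, F) (Function('T')(r, F) = Add(F, 5) = Add(5, F))
g = -4 (g = Mul(-1, 4) = -4)
Function('Q')(l, E) = Mul(E, l)
Mul(Mul(g, R), Function('Q')(4, Function('T')(6, 6))) = Mul(Mul(-4, 11), Mul(Add(5, 6), 4)) = Mul(-44, Mul(11, 4)) = Mul(-44, 44) = -1936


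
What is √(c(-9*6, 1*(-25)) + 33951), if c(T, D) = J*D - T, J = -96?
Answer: 3*√4045 ≈ 190.80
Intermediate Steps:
c(T, D) = -T - 96*D (c(T, D) = -96*D - T = -T - 96*D)
√(c(-9*6, 1*(-25)) + 33951) = √((-(-9)*6 - 96*(-25)) + 33951) = √((-1*(-54) - 96*(-25)) + 33951) = √((54 + 2400) + 33951) = √(2454 + 33951) = √36405 = 3*√4045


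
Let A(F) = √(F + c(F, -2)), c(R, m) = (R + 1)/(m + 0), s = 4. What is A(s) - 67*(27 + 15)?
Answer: -2814 + √6/2 ≈ -2812.8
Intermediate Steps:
c(R, m) = (1 + R)/m
A(F) = √(-½ + F/2) (A(F) = √(F + (1 + F)/(-2)) = √(F - (1 + F)/2) = √(F + (-½ - F/2)) = √(-½ + F/2))
A(s) - 67*(27 + 15) = √(-2 + 2*4)/2 - 67*(27 + 15) = √(-2 + 8)/2 - 67*42 = √6/2 - 2814 = -2814 + √6/2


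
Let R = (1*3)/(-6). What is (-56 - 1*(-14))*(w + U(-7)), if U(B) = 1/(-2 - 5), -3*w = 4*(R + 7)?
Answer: 370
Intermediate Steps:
R = -1/2 (R = 3*(-1/6) = -1/2 ≈ -0.50000)
w = -26/3 (w = -4*(-1/2 + 7)/3 = -4*13/(3*2) = -1/3*26 = -26/3 ≈ -8.6667)
U(B) = -1/7 (U(B) = 1/(-7) = -1/7)
(-56 - 1*(-14))*(w + U(-7)) = (-56 - 1*(-14))*(-26/3 - 1/7) = (-56 + 14)*(-185/21) = -42*(-185/21) = 370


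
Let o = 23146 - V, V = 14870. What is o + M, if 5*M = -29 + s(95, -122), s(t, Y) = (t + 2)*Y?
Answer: 29517/5 ≈ 5903.4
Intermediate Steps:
s(t, Y) = Y*(2 + t) (s(t, Y) = (2 + t)*Y = Y*(2 + t))
M = -11863/5 (M = (-29 - 122*(2 + 95))/5 = (-29 - 122*97)/5 = (-29 - 11834)/5 = (⅕)*(-11863) = -11863/5 ≈ -2372.6)
o = 8276 (o = 23146 - 1*14870 = 23146 - 14870 = 8276)
o + M = 8276 - 11863/5 = 29517/5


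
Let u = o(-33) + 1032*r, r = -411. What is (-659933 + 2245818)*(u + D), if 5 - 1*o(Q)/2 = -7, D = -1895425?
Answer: -3678544309405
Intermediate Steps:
o(Q) = 24 (o(Q) = 10 - 2*(-7) = 10 + 14 = 24)
u = -424128 (u = 24 + 1032*(-411) = 24 - 424152 = -424128)
(-659933 + 2245818)*(u + D) = (-659933 + 2245818)*(-424128 - 1895425) = 1585885*(-2319553) = -3678544309405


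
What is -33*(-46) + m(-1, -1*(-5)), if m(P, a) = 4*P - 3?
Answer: 1511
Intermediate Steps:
m(P, a) = -3 + 4*P
-33*(-46) + m(-1, -1*(-5)) = -33*(-46) + (-3 + 4*(-1)) = 1518 + (-3 - 4) = 1518 - 7 = 1511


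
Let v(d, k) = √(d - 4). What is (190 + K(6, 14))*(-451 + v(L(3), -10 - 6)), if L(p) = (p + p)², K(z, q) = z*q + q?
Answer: -129888 + 1152*√2 ≈ -1.2826e+5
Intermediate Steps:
K(z, q) = q + q*z (K(z, q) = q*z + q = q + q*z)
L(p) = 4*p² (L(p) = (2*p)² = 4*p²)
v(d, k) = √(-4 + d)
(190 + K(6, 14))*(-451 + v(L(3), -10 - 6)) = (190 + 14*(1 + 6))*(-451 + √(-4 + 4*3²)) = (190 + 14*7)*(-451 + √(-4 + 4*9)) = (190 + 98)*(-451 + √(-4 + 36)) = 288*(-451 + √32) = 288*(-451 + 4*√2) = -129888 + 1152*√2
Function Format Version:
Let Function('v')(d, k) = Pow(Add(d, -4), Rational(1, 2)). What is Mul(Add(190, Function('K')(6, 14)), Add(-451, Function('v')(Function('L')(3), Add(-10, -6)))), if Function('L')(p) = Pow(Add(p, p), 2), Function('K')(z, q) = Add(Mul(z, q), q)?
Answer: Add(-129888, Mul(1152, Pow(2, Rational(1, 2)))) ≈ -1.2826e+5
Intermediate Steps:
Function('K')(z, q) = Add(q, Mul(q, z)) (Function('K')(z, q) = Add(Mul(q, z), q) = Add(q, Mul(q, z)))
Function('L')(p) = Mul(4, Pow(p, 2)) (Function('L')(p) = Pow(Mul(2, p), 2) = Mul(4, Pow(p, 2)))
Function('v')(d, k) = Pow(Add(-4, d), Rational(1, 2))
Mul(Add(190, Function('K')(6, 14)), Add(-451, Function('v')(Function('L')(3), Add(-10, -6)))) = Mul(Add(190, Mul(14, Add(1, 6))), Add(-451, Pow(Add(-4, Mul(4, Pow(3, 2))), Rational(1, 2)))) = Mul(Add(190, Mul(14, 7)), Add(-451, Pow(Add(-4, Mul(4, 9)), Rational(1, 2)))) = Mul(Add(190, 98), Add(-451, Pow(Add(-4, 36), Rational(1, 2)))) = Mul(288, Add(-451, Pow(32, Rational(1, 2)))) = Mul(288, Add(-451, Mul(4, Pow(2, Rational(1, 2))))) = Add(-129888, Mul(1152, Pow(2, Rational(1, 2))))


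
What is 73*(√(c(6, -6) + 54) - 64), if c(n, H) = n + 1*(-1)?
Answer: -4672 + 73*√59 ≈ -4111.3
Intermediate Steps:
c(n, H) = -1 + n (c(n, H) = n - 1 = -1 + n)
73*(√(c(6, -6) + 54) - 64) = 73*(√((-1 + 6) + 54) - 64) = 73*(√(5 + 54) - 64) = 73*(√59 - 64) = 73*(-64 + √59) = -4672 + 73*√59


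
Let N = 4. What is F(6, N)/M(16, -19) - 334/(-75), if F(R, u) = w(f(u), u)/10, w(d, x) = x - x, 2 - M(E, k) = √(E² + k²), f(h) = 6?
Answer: 334/75 ≈ 4.4533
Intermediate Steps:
M(E, k) = 2 - √(E² + k²)
w(d, x) = 0
F(R, u) = 0 (F(R, u) = 0/10 = 0*(⅒) = 0)
F(6, N)/M(16, -19) - 334/(-75) = 0/(2 - √(16² + (-19)²)) - 334/(-75) = 0/(2 - √(256 + 361)) - 334*(-1/75) = 0/(2 - √617) + 334/75 = 0 + 334/75 = 334/75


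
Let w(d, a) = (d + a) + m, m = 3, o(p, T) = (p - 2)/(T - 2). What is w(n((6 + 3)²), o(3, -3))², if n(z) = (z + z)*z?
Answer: 4306509376/25 ≈ 1.7226e+8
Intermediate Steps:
n(z) = 2*z² (n(z) = (2*z)*z = 2*z²)
o(p, T) = (-2 + p)/(-2 + T)
w(d, a) = 3 + a + d (w(d, a) = (d + a) + 3 = (a + d) + 3 = 3 + a + d)
w(n((6 + 3)²), o(3, -3))² = (3 + (-2 + 3)/(-2 - 3) + 2*((6 + 3)²)²)² = (3 + 1/(-5) + 2*(9²)²)² = (3 - ⅕*1 + 2*81²)² = (3 - ⅕ + 2*6561)² = (3 - ⅕ + 13122)² = (65624/5)² = 4306509376/25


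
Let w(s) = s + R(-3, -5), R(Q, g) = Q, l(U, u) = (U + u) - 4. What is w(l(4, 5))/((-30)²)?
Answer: 1/450 ≈ 0.0022222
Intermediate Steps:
l(U, u) = -4 + U + u
w(s) = -3 + s (w(s) = s - 3 = -3 + s)
w(l(4, 5))/((-30)²) = (-3 + (-4 + 4 + 5))/((-30)²) = (-3 + 5)/900 = 2*(1/900) = 1/450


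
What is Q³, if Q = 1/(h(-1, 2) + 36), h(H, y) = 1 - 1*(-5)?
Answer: 1/74088 ≈ 1.3497e-5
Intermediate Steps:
h(H, y) = 6 (h(H, y) = 1 + 5 = 6)
Q = 1/42 (Q = 1/(6 + 36) = 1/42 ≈ 0.023810)
Q³ = (1/42)³ = 1/74088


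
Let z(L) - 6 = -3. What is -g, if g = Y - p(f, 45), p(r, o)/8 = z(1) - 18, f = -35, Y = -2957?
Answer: 2837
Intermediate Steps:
z(L) = 3 (z(L) = 6 - 3 = 3)
p(r, o) = -120 (p(r, o) = 8*(3 - 18) = 8*(-15) = -120)
g = -2837 (g = -2957 - 1*(-120) = -2957 + 120 = -2837)
-g = -1*(-2837) = 2837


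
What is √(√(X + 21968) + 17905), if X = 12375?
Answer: √(17905 + √34343) ≈ 134.50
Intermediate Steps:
√(√(X + 21968) + 17905) = √(√(12375 + 21968) + 17905) = √(√34343 + 17905) = √(17905 + √34343)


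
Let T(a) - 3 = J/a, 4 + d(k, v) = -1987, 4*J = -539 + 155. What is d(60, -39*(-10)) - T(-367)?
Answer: -731894/367 ≈ -1994.3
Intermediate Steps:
J = -96 (J = (-539 + 155)/4 = (1/4)*(-384) = -96)
d(k, v) = -1991 (d(k, v) = -4 - 1987 = -1991)
T(a) = 3 - 96/a
d(60, -39*(-10)) - T(-367) = -1991 - (3 - 96/(-367)) = -1991 - (3 - 96*(-1/367)) = -1991 - (3 + 96/367) = -1991 - 1*1197/367 = -1991 - 1197/367 = -731894/367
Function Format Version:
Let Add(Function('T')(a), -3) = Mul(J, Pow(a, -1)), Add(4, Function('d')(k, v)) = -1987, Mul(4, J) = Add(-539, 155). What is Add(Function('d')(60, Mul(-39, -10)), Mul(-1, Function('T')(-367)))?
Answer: Rational(-731894, 367) ≈ -1994.3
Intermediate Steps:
J = -96 (J = Mul(Rational(1, 4), Add(-539, 155)) = Mul(Rational(1, 4), -384) = -96)
Function('d')(k, v) = -1991 (Function('d')(k, v) = Add(-4, -1987) = -1991)
Function('T')(a) = Add(3, Mul(-96, Pow(a, -1)))
Add(Function('d')(60, Mul(-39, -10)), Mul(-1, Function('T')(-367))) = Add(-1991, Mul(-1, Add(3, Mul(-96, Pow(-367, -1))))) = Add(-1991, Mul(-1, Add(3, Mul(-96, Rational(-1, 367))))) = Add(-1991, Mul(-1, Add(3, Rational(96, 367)))) = Add(-1991, Mul(-1, Rational(1197, 367))) = Add(-1991, Rational(-1197, 367)) = Rational(-731894, 367)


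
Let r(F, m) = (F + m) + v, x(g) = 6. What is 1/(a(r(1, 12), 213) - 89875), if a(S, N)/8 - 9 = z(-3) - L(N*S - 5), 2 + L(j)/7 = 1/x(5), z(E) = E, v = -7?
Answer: -3/269173 ≈ -1.1145e-5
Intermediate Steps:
r(F, m) = -7 + F + m (r(F, m) = (F + m) - 7 = -7 + F + m)
L(j) = -77/6 (L(j) = -14 + 7/6 = -77/6)
a(S, N) = 452/3 (a(S, N) = 72 + 8*(-3 - 1*(-77/6)) = 72 + 8*(-3 + 77/6) = 72 + 8*(59/6) = 72 + 236/3 = 452/3)
1/(a(r(1, 12), 213) - 89875) = 1/(452/3 - 89875) = 1/(-269173/3) = -3/269173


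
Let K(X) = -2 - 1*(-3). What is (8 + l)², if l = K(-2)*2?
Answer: 100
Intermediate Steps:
K(X) = 1 (K(X) = -2 + 3 = 1)
l = 2 (l = 1*2 = 2)
(8 + l)² = (8 + 2)² = 10² = 100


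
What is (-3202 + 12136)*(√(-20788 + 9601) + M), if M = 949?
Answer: 8478366 + 26802*I*√1243 ≈ 8.4784e+6 + 9.4494e+5*I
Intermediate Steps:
(-3202 + 12136)*(√(-20788 + 9601) + M) = (-3202 + 12136)*(√(-20788 + 9601) + 949) = 8934*(√(-11187) + 949) = 8934*(3*I*√1243 + 949) = 8934*(949 + 3*I*√1243) = 8478366 + 26802*I*√1243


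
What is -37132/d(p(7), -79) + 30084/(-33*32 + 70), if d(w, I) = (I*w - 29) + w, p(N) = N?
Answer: 9656926/283475 ≈ 34.066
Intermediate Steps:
d(w, I) = -29 + w + I*w (d(w, I) = (-29 + I*w) + w = -29 + w + I*w)
-37132/d(p(7), -79) + 30084/(-33*32 + 70) = -37132/(-29 + 7 - 79*7) + 30084/(-33*32 + 70) = -37132/(-29 + 7 - 553) + 30084/(-1056 + 70) = -37132/(-575) + 30084/(-986) = -37132*(-1/575) + 30084*(-1/986) = 37132/575 - 15042/493 = 9656926/283475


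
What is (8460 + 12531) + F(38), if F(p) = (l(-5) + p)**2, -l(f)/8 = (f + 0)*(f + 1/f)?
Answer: 49891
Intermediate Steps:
l(f) = -8*f*(f + 1/f) (l(f) = -8*(f + 0)*(f + 1/f) = -8*f*(f + 1/f))
F(p) = (-208 + p)**2 (F(p) = ((-8 - 8*(-5)**2) + p)**2 = ((-8 - 8*25) + p)**2 = ((-8 - 200) + p)**2 = (-208 + p)**2)
(8460 + 12531) + F(38) = (8460 + 12531) + (208 - 1*38)**2 = 20991 + (208 - 38)**2 = 20991 + 170**2 = 20991 + 28900 = 49891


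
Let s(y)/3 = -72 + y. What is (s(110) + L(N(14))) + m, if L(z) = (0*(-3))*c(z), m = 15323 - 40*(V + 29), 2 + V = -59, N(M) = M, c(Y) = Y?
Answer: 16717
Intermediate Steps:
V = -61 (V = -2 - 59 = -61)
s(y) = -216 + 3*y (s(y) = 3*(-72 + y) = -216 + 3*y)
m = 16603 (m = 15323 - 40*(-61 + 29) = 15323 - 40*(-32) = 15323 + 1280 = 16603)
L(z) = 0 (L(z) = (0*(-3))*z = 0*z = 0)
(s(110) + L(N(14))) + m = ((-216 + 3*110) + 0) + 16603 = ((-216 + 330) + 0) + 16603 = (114 + 0) + 16603 = 114 + 16603 = 16717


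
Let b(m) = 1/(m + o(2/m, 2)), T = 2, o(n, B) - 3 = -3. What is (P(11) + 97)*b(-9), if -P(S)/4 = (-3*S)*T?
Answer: -361/9 ≈ -40.111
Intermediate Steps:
o(n, B) = 0 (o(n, B) = 3 - 3 = 0)
P(S) = 24*S (P(S) = -4*(-3*S)*2 = -(-24)*S = 24*S)
b(m) = 1/m (b(m) = 1/(m + 0) = 1/m)
(P(11) + 97)*b(-9) = (24*11 + 97)/(-9) = (264 + 97)*(-⅑) = 361*(-⅑) = -361/9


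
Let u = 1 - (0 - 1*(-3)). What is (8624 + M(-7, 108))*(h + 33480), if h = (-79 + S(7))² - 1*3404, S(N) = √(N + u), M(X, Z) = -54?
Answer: 311279540 - 1354060*√5 ≈ 3.0825e+8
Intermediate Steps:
u = -2 (u = 1 - (0 + 3) = 1 - 1*3 = 1 - 3 = -2)
S(N) = √(-2 + N) (S(N) = √(N - 2) = √(-2 + N))
h = -3404 + (-79 + √5)² (h = (-79 + √(-2 + 7))² - 1*3404 = (-79 + √5)² - 3404 = -3404 + (-79 + √5)² ≈ 2488.7)
(8624 + M(-7, 108))*(h + 33480) = (8624 - 54)*((2842 - 158*√5) + 33480) = 8570*(36322 - 158*√5) = 311279540 - 1354060*√5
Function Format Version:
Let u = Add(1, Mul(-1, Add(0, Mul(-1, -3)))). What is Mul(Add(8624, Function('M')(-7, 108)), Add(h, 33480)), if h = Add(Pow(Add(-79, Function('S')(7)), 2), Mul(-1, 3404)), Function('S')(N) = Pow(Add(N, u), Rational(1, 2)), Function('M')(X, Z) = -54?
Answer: Add(311279540, Mul(-1354060, Pow(5, Rational(1, 2)))) ≈ 3.0825e+8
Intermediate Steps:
u = -2 (u = Add(1, Mul(-1, Add(0, 3))) = Add(1, Mul(-1, 3)) = Add(1, -3) = -2)
Function('S')(N) = Pow(Add(-2, N), Rational(1, 2)) (Function('S')(N) = Pow(Add(N, -2), Rational(1, 2)) = Pow(Add(-2, N), Rational(1, 2)))
h = Add(-3404, Pow(Add(-79, Pow(5, Rational(1, 2))), 2)) (h = Add(Pow(Add(-79, Pow(Add(-2, 7), Rational(1, 2))), 2), Mul(-1, 3404)) = Add(Pow(Add(-79, Pow(5, Rational(1, 2))), 2), -3404) = Add(-3404, Pow(Add(-79, Pow(5, Rational(1, 2))), 2)) ≈ 2488.7)
Mul(Add(8624, Function('M')(-7, 108)), Add(h, 33480)) = Mul(Add(8624, -54), Add(Add(2842, Mul(-158, Pow(5, Rational(1, 2)))), 33480)) = Mul(8570, Add(36322, Mul(-158, Pow(5, Rational(1, 2))))) = Add(311279540, Mul(-1354060, Pow(5, Rational(1, 2))))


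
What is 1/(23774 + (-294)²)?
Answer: 1/110210 ≈ 9.0736e-6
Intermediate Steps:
1/(23774 + (-294)²) = 1/(23774 + 86436) = 1/110210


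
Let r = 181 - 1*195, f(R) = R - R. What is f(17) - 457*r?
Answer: 6398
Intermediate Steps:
f(R) = 0
r = -14 (r = 181 - 195 = -14)
f(17) - 457*r = 0 - 457*(-14) = 0 + 6398 = 6398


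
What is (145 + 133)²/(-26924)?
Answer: -19321/6731 ≈ -2.8704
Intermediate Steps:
(145 + 133)²/(-26924) = 278²*(-1/26924) = 77284*(-1/26924) = -19321/6731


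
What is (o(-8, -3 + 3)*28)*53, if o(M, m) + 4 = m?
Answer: -5936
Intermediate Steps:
o(M, m) = -4 + m
(o(-8, -3 + 3)*28)*53 = ((-4 + (-3 + 3))*28)*53 = ((-4 + 0)*28)*53 = -4*28*53 = -112*53 = -5936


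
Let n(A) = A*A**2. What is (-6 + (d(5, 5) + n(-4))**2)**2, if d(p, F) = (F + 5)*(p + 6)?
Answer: 4452100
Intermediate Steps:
n(A) = A**3
d(p, F) = (5 + F)*(6 + p)
(-6 + (d(5, 5) + n(-4))**2)**2 = (-6 + ((30 + 5*5 + 6*5 + 5*5) + (-4)**3)**2)**2 = (-6 + ((30 + 25 + 30 + 25) - 64)**2)**2 = (-6 + (110 - 64)**2)**2 = (-6 + 46**2)**2 = (-6 + 2116)**2 = 2110**2 = 4452100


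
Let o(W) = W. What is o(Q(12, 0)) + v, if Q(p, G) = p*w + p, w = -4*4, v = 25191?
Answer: 25011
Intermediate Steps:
w = -16
Q(p, G) = -15*p (Q(p, G) = p*(-16) + p = -16*p + p = -15*p)
o(Q(12, 0)) + v = -15*12 + 25191 = -180 + 25191 = 25011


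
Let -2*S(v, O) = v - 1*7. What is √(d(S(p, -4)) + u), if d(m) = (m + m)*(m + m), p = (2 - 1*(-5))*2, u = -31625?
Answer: 2*I*√7894 ≈ 177.7*I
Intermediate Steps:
p = 14 (p = (2 + 5)*2 = 7*2 = 14)
S(v, O) = 7/2 - v/2 (S(v, O) = -(v - 1*7)/2 = -(v - 7)/2 = -(-7 + v)/2 = 7/2 - v/2)
d(m) = 4*m² (d(m) = (2*m)*(2*m) = 4*m²)
√(d(S(p, -4)) + u) = √(4*(7/2 - ½*14)² - 31625) = √(4*(7/2 - 7)² - 31625) = √(4*(-7/2)² - 31625) = √(4*(49/4) - 31625) = √(49 - 31625) = √(-31576) = 2*I*√7894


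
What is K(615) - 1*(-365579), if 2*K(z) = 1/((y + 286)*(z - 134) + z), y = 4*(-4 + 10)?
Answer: 109472631551/299450 ≈ 3.6558e+5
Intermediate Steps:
y = 24 (y = 4*6 = 24)
K(z) = 1/(2*(-41540 + 311*z)) (K(z) = 1/(2*((24 + 286)*(z - 134) + z)) = 1/(2*(310*(-134 + z) + z)) = 1/(2*((-41540 + 310*z) + z)) = 1/(2*(-41540 + 311*z)))
K(615) - 1*(-365579) = 1/(2*(-41540 + 311*615)) - 1*(-365579) = 1/(2*(-41540 + 191265)) + 365579 = (1/2)/149725 + 365579 = (1/2)*(1/149725) + 365579 = 1/299450 + 365579 = 109472631551/299450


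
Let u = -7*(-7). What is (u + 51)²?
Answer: 10000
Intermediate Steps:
u = 49
(u + 51)² = (49 + 51)² = 100² = 10000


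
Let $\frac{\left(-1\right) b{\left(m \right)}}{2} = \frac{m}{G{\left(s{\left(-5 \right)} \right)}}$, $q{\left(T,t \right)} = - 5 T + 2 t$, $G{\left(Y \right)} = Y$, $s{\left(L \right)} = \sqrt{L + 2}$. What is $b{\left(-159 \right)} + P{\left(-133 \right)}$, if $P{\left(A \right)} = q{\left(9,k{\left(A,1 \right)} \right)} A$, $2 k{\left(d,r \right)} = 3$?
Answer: $5586 - 106 i \sqrt{3} \approx 5586.0 - 183.6 i$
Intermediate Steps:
$s{\left(L \right)} = \sqrt{2 + L}$
$k{\left(d,r \right)} = \frac{3}{2}$ ($k{\left(d,r \right)} = \frac{1}{2} \cdot 3 = \frac{3}{2}$)
$b{\left(m \right)} = \frac{2 i m \sqrt{3}}{3}$ ($b{\left(m \right)} = - 2 \frac{m}{\sqrt{2 - 5}} = - 2 \frac{m}{\sqrt{-3}} = - 2 \frac{m}{i \sqrt{3}} = - 2 m \left(- \frac{i \sqrt{3}}{3}\right) = - 2 \left(- \frac{i m \sqrt{3}}{3}\right) = \frac{2 i m \sqrt{3}}{3}$)
$P{\left(A \right)} = - 42 A$ ($P{\left(A \right)} = \left(\left(-5\right) 9 + 2 \cdot \frac{3}{2}\right) A = \left(-45 + 3\right) A = - 42 A$)
$b{\left(-159 \right)} + P{\left(-133 \right)} = \frac{2}{3} i \left(-159\right) \sqrt{3} - -5586 = - 106 i \sqrt{3} + 5586 = 5586 - 106 i \sqrt{3}$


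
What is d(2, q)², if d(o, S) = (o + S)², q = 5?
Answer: 2401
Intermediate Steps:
d(o, S) = (S + o)²
d(2, q)² = ((5 + 2)²)² = (7²)² = 49² = 2401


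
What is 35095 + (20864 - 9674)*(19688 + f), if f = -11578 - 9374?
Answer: -14109065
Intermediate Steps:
f = -20952
35095 + (20864 - 9674)*(19688 + f) = 35095 + (20864 - 9674)*(19688 - 20952) = 35095 + 11190*(-1264) = 35095 - 14144160 = -14109065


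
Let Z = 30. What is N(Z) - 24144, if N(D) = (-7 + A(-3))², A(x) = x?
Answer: -24044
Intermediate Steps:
N(D) = 100 (N(D) = (-7 - 3)² = (-10)² = 100)
N(Z) - 24144 = 100 - 24144 = -24044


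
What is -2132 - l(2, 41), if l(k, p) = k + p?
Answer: -2175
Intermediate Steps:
-2132 - l(2, 41) = -2132 - (2 + 41) = -2132 - 1*43 = -2132 - 43 = -2175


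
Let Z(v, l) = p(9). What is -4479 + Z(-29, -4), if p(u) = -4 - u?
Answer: -4492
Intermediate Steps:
Z(v, l) = -13 (Z(v, l) = -4 - 1*9 = -4 - 9 = -13)
-4479 + Z(-29, -4) = -4479 - 13 = -4492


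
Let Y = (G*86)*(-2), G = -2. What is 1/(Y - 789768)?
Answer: -1/789424 ≈ -1.2667e-6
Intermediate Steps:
Y = 344 (Y = -2*86*(-2) = -172*(-2) = 344)
1/(Y - 789768) = 1/(344 - 789768) = 1/(-789424) = -1/789424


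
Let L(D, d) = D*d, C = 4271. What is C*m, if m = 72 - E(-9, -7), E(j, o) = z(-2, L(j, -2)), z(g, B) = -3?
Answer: 320325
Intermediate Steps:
E(j, o) = -3
m = 75 (m = 72 - 1*(-3) = 72 + 3 = 75)
C*m = 4271*75 = 320325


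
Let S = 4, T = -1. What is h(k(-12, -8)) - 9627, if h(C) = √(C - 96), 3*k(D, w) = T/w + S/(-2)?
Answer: -9627 + I*√1546/4 ≈ -9627.0 + 9.8298*I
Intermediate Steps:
k(D, w) = -⅔ - 1/(3*w) (k(D, w) = (-1/w + 4/(-2))/3 = (-1/w + 4*(-½))/3 = (-1/w - 2)/3 = (-2 - 1/w)/3 = -⅔ - 1/(3*w))
h(C) = √(-96 + C)
h(k(-12, -8)) - 9627 = √(-96 + (⅓)*(-1 - 2*(-8))/(-8)) - 9627 = √(-96 + (⅓)*(-⅛)*(-1 + 16)) - 9627 = √(-96 + (⅓)*(-⅛)*15) - 9627 = √(-96 - 5/8) - 9627 = √(-773/8) - 9627 = I*√1546/4 - 9627 = -9627 + I*√1546/4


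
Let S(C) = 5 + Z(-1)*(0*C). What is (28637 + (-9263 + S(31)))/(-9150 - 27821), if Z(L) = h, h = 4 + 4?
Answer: -19379/36971 ≈ -0.52417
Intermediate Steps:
h = 8
Z(L) = 8
S(C) = 5 (S(C) = 5 + 8*(0*C) = 5 + 8*0 = 5 + 0 = 5)
(28637 + (-9263 + S(31)))/(-9150 - 27821) = (28637 + (-9263 + 5))/(-9150 - 27821) = (28637 - 9258)/(-36971) = 19379*(-1/36971) = -19379/36971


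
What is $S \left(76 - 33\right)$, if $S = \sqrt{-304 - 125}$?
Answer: $43 i \sqrt{429} \approx 890.63 i$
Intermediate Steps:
$S = i \sqrt{429}$ ($S = \sqrt{-429} = i \sqrt{429} \approx 20.712 i$)
$S \left(76 - 33\right) = i \sqrt{429} \left(76 - 33\right) = i \sqrt{429} \cdot 43 = 43 i \sqrt{429}$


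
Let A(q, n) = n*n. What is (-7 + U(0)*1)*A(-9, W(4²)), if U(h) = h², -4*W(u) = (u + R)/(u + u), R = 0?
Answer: -7/64 ≈ -0.10938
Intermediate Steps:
W(u) = -⅛ (W(u) = -(u + 0)/(4*(u + u)) = -u/(4*(2*u)) = -u*1/(2*u)/4 = -¼*½ = -⅛)
A(q, n) = n²
(-7 + U(0)*1)*A(-9, W(4²)) = (-7 + 0²*1)*(-⅛)² = (-7 + 0*1)*(1/64) = (-7 + 0)*(1/64) = -7*1/64 = -7/64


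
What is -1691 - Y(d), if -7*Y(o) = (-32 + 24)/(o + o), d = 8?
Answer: -23675/14 ≈ -1691.1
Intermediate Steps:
Y(o) = 4/(7*o) (Y(o) = -(-32 + 24)/(7*(o + o)) = -(-8)/(7*(2*o)) = -(-8)*1/(2*o)/7 = -(-4)/(7*o) = 4/(7*o))
-1691 - Y(d) = -1691 - 4/(7*8) = -1691 - 1*1/14 = -1691 - 1/14 = -23675/14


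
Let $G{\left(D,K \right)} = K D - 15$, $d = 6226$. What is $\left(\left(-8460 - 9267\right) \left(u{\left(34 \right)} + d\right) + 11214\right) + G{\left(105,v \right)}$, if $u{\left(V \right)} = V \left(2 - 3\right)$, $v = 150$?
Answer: $-109738635$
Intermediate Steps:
$u{\left(V \right)} = - V$ ($u{\left(V \right)} = V \left(-1\right) = - V$)
$G{\left(D,K \right)} = -15 + D K$ ($G{\left(D,K \right)} = D K - 15 = -15 + D K$)
$\left(\left(-8460 - 9267\right) \left(u{\left(34 \right)} + d\right) + 11214\right) + G{\left(105,v \right)} = \left(\left(-8460 - 9267\right) \left(\left(-1\right) 34 + 6226\right) + 11214\right) + \left(-15 + 105 \cdot 150\right) = \left(- 17727 \left(-34 + 6226\right) + 11214\right) + \left(-15 + 15750\right) = \left(\left(-17727\right) 6192 + 11214\right) + 15735 = \left(-109765584 + 11214\right) + 15735 = -109754370 + 15735 = -109738635$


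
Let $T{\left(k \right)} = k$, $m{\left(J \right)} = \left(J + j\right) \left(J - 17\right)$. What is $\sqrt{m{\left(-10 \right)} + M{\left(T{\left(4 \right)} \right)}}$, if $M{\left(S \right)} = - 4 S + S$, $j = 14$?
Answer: $2 i \sqrt{30} \approx 10.954 i$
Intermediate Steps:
$m{\left(J \right)} = \left(-17 + J\right) \left(14 + J\right)$ ($m{\left(J \right)} = \left(J + 14\right) \left(J - 17\right) = \left(14 + J\right) \left(-17 + J\right) = \left(-17 + J\right) \left(14 + J\right)$)
$M{\left(S \right)} = - 3 S$
$\sqrt{m{\left(-10 \right)} + M{\left(T{\left(4 \right)} \right)}} = \sqrt{\left(-238 + \left(-10\right)^{2} - -30\right) - 12} = \sqrt{\left(-238 + 100 + 30\right) - 12} = \sqrt{-108 - 12} = \sqrt{-120} = 2 i \sqrt{30}$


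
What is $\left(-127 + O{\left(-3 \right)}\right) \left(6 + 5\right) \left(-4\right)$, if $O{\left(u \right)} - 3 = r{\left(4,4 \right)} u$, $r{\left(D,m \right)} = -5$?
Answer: $4796$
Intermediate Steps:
$O{\left(u \right)} = 3 - 5 u$
$\left(-127 + O{\left(-3 \right)}\right) \left(6 + 5\right) \left(-4\right) = \left(-127 + \left(3 - -15\right)\right) \left(6 + 5\right) \left(-4\right) = \left(-127 + \left(3 + 15\right)\right) 11 \left(-4\right) = \left(-127 + 18\right) \left(-44\right) = \left(-109\right) \left(-44\right) = 4796$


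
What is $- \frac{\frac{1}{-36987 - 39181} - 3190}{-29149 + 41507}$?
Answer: $\frac{242975921}{941284144} \approx 0.25813$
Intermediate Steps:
$- \frac{\frac{1}{-36987 - 39181} - 3190}{-29149 + 41507} = - \frac{\frac{1}{-76168} - 3190}{12358} = - \frac{- \frac{1}{76168} - 3190}{12358} = - \frac{-242975921}{76168 \cdot 12358} = \left(-1\right) \left(- \frac{242975921}{941284144}\right) = \frac{242975921}{941284144}$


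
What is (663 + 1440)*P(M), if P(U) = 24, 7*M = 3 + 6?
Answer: 50472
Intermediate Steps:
M = 9/7 (M = (3 + 6)/7 = (⅐)*9 = 9/7 ≈ 1.2857)
(663 + 1440)*P(M) = (663 + 1440)*24 = 2103*24 = 50472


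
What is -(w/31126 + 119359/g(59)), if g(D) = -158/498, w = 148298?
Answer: 5854842878/15563 ≈ 3.7620e+5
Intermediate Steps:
g(D) = -79/249 (g(D) = -158*1/498 = -79/249)
-(w/31126 + 119359/g(59)) = -(148298/31126 + 119359/(-79/249)) = -(148298*(1/31126) + 119359*(-249/79)) = -(74149/15563 - 29720391/79) = -1*(-5854842878/15563) = 5854842878/15563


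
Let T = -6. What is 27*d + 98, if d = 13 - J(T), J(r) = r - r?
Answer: 449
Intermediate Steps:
J(r) = 0
d = 13 (d = 13 - 1*0 = 13 + 0 = 13)
27*d + 98 = 27*13 + 98 = 351 + 98 = 449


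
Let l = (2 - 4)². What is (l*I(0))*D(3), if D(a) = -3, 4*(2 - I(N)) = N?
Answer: -24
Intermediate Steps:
I(N) = 2 - N/4
l = 4 (l = (-2)² = 4)
(l*I(0))*D(3) = (4*(2 - ¼*0))*(-3) = (4*(2 + 0))*(-3) = (4*2)*(-3) = 8*(-3) = -24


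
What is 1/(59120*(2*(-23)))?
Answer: -1/2719520 ≈ -3.6771e-7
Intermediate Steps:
1/(59120*(2*(-23))) = 1/(59120*(-46)) = 1/(-2719520) = -1/2719520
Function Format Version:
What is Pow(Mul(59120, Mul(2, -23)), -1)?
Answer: Rational(-1, 2719520) ≈ -3.6771e-7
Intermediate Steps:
Pow(Mul(59120, Mul(2, -23)), -1) = Pow(Mul(59120, -46), -1) = Pow(-2719520, -1) = Rational(-1, 2719520)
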